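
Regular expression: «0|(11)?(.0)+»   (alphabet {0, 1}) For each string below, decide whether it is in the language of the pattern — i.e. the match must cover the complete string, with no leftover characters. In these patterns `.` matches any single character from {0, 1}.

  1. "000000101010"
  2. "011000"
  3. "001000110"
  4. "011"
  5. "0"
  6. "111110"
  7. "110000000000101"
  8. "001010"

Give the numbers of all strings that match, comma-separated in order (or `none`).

1, 5, 8

1. "000000101010" → match
2. "011000" → no match
3. "001000110" → no match
4. "011" → no match — must end with "0"
5. "0" → match
6. "111110" → no match
7 → no match — must end with "0"
8. "001010" → match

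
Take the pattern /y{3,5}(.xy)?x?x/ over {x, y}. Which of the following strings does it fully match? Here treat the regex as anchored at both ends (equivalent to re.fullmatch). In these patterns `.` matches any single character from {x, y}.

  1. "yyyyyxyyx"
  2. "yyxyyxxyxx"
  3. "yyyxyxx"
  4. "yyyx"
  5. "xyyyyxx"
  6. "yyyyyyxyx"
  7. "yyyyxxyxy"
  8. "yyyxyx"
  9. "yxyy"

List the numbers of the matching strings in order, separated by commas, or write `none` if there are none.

4, 6

1 → no match
2 → no match
3 → no match
4 → match
5 → no match — must start with "y"
6 → match
7 → no match — must end with "x"
8 → no match
9 → no match — must end with "x"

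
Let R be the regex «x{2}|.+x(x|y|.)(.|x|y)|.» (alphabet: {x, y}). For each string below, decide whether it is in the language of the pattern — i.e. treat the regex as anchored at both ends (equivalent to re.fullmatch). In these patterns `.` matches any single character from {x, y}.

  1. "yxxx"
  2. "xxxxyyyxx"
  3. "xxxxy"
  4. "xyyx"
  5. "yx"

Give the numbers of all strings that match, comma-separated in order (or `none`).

1, 3

1 → match
2 → no match
3 → match
4 → no match
5 → no match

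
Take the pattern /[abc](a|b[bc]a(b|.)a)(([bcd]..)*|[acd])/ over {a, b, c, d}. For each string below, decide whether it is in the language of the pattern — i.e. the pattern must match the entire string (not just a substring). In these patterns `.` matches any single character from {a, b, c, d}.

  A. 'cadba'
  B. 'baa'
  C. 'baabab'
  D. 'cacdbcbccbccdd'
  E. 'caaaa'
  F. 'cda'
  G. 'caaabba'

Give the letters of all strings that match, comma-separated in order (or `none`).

A, B, D

A → match
B → match
C → no match
D → match
E → no match
F → no match
G → no match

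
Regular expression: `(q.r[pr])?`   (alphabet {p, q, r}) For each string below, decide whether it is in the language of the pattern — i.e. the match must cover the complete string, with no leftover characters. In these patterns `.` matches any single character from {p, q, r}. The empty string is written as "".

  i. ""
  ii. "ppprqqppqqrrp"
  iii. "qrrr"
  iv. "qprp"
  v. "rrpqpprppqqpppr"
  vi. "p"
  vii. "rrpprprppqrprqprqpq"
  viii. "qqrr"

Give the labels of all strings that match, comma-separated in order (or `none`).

i. "" → match
ii → no match
iii. "qrrr" → match
iv. "qprp" → match
v → no match
vi. "p" → no match
vii → no match
viii. "qqrr" → match

i, iii, iv, viii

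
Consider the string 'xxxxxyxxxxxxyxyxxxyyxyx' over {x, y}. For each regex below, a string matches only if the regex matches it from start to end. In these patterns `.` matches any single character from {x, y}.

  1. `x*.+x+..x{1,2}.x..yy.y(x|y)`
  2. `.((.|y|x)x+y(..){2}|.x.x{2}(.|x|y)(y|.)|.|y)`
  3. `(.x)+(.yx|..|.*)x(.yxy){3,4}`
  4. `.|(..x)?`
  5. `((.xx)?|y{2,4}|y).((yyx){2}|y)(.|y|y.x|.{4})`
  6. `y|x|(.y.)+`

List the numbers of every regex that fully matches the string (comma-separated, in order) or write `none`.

1

1 → match
2 → no match
3 → no match — must end with 'yxy'
4 → no match
5 → no match
6 → no match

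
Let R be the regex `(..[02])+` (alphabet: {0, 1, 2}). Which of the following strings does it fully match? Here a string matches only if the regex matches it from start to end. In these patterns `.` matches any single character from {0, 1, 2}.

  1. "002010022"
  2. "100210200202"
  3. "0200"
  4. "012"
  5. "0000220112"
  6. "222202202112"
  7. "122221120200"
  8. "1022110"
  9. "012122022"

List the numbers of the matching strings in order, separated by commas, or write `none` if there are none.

1. "002010022" → match
2. "100210200202" → match
3. "0200" → no match
4. "012" → match
5. "0000220112" → no match
6. "222202202112" → match
7. "122221120200" → no match
8. "1022110" → no match
9. "012122022" → match

1, 2, 4, 6, 9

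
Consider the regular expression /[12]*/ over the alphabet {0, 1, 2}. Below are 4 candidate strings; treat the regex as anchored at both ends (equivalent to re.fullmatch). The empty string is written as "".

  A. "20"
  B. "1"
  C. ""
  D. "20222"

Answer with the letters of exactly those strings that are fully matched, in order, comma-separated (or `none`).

B, C

A → no match
B → match
C → match
D → no match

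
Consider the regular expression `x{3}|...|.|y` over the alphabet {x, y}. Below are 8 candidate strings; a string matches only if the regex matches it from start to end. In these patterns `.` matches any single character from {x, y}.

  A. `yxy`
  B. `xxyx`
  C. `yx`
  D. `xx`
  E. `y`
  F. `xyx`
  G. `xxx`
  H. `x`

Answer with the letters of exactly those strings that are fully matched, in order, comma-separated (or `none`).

A. `yxy` → match
B. `xxyx` → no match
C. `yx` → no match
D. `xx` → no match
E. `y` → match
F. `xyx` → match
G. `xxx` → match
H. `x` → match

A, E, F, G, H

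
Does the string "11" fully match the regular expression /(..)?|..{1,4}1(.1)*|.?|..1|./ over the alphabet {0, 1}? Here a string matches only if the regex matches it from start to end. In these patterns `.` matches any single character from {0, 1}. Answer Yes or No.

Yes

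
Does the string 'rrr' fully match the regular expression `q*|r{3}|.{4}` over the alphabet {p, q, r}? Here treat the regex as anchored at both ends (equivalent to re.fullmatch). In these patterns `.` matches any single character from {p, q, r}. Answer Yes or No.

Yes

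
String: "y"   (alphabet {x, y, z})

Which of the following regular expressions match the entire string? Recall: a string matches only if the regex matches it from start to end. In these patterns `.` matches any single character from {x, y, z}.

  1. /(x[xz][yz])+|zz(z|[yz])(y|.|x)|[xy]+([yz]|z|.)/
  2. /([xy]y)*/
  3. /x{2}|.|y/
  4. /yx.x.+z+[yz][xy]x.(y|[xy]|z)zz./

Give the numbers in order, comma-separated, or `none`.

3

1 → no match
2 → no match
3 → match
4 → no match — must start with "yx"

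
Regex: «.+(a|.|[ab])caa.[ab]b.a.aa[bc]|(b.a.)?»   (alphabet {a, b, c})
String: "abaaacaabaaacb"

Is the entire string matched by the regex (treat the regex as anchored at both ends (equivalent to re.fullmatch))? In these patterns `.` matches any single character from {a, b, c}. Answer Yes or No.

No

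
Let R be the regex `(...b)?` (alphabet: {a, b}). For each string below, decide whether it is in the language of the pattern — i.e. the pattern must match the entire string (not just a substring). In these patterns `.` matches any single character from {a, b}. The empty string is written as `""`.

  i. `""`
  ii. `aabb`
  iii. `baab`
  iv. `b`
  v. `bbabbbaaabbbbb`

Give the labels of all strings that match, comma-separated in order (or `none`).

i → match
ii → match
iii → match
iv → no match
v → no match

i, ii, iii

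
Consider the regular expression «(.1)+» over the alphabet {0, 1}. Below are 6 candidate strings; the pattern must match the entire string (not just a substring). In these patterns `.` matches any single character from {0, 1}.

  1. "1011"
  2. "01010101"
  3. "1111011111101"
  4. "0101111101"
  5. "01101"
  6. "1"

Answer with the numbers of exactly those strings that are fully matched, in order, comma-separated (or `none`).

1 → no match
2 → match
3 → no match
4 → match
5 → no match
6 → no match

2, 4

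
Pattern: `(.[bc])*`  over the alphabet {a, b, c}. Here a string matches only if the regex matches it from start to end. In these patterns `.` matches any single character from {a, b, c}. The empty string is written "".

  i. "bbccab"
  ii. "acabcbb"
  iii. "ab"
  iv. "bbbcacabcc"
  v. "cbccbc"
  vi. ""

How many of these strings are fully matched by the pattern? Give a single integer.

5

i → match
ii → no match
iii → match
iv → match
v → match
vi → match
Total matched: 5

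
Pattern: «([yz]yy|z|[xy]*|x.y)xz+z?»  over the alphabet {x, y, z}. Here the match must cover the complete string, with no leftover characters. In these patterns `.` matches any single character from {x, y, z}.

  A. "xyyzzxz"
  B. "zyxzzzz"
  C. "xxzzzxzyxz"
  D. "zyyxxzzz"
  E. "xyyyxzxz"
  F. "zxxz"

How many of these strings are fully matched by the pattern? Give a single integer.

A. "xyyzzxz" → no match
B. "zyxzzzz" → no match
C. "xxzzzxzyxz" → no match
D. "zyyxxzzz" → no match
E. "xyyyxzxz" → no match
F. "zxxz" → no match
Total matched: 0

0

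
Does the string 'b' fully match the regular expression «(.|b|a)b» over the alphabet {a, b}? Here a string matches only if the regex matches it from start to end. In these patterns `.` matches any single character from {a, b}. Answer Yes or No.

No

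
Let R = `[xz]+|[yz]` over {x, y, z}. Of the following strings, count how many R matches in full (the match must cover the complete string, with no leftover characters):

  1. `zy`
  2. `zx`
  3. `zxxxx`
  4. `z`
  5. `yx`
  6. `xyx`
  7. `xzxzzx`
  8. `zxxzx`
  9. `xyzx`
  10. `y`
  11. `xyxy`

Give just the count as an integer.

6

1 → no match
2 → match
3 → match
4 → match
5 → no match
6 → no match
7 → match
8 → match
9 → no match
10 → match
11 → no match
Total matched: 6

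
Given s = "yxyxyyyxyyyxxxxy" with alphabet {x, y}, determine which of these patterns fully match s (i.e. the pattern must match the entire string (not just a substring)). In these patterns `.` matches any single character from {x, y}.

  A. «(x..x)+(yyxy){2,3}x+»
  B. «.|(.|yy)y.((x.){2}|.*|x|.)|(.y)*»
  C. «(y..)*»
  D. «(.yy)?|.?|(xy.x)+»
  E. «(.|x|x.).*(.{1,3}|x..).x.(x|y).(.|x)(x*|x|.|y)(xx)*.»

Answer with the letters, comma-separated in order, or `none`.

E

A → no match — must start with "x"
B → no match
C → no match
D → no match
E → match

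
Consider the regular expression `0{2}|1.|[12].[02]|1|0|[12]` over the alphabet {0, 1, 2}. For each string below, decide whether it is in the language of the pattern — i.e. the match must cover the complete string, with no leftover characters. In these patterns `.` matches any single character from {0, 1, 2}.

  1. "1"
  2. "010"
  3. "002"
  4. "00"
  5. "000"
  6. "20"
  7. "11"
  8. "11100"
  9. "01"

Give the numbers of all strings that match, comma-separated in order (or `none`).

1 → match
2 → no match
3 → no match
4 → match
5 → no match
6 → no match
7 → match
8 → no match
9 → no match

1, 4, 7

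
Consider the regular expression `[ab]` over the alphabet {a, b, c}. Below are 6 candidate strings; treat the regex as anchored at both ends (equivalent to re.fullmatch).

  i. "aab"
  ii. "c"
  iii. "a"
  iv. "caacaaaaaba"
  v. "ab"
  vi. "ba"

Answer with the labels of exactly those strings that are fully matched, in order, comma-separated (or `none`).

i. "aab" → no match
ii. "c" → no match
iii. "a" → match
iv. "caacaaaaaba" → no match
v. "ab" → no match
vi. "ba" → no match

iii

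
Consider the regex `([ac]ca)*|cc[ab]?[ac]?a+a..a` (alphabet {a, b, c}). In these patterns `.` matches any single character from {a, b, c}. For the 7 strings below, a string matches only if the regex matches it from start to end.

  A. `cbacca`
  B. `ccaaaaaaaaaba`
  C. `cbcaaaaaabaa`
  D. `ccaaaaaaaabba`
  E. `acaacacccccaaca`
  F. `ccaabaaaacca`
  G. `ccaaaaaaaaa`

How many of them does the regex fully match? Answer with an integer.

3

A → no match
B → match
C → no match
D → match
E → no match
F → no match
G → match
Total matched: 3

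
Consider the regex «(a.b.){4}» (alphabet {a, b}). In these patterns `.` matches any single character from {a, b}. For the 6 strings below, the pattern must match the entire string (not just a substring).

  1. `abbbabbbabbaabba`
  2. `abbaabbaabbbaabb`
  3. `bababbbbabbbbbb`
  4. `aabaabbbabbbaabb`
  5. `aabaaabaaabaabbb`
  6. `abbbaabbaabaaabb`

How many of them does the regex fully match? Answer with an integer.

1 → match
2 → match
3 → no match — must start with `a`
4 → match
5 → match
6 → match
Total matched: 5

5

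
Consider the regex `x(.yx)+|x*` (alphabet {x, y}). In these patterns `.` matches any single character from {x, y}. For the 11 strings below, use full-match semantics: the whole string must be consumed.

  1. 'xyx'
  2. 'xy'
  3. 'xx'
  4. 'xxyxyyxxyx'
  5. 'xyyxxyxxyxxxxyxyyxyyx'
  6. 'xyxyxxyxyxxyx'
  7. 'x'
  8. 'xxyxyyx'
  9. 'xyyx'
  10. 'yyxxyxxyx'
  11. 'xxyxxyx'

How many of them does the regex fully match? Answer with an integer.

6

1 → no match
2 → no match
3 → match
4 → match
5 → no match
6 → no match
7 → match
8 → match
9 → match
10 → no match
11 → match
Total matched: 6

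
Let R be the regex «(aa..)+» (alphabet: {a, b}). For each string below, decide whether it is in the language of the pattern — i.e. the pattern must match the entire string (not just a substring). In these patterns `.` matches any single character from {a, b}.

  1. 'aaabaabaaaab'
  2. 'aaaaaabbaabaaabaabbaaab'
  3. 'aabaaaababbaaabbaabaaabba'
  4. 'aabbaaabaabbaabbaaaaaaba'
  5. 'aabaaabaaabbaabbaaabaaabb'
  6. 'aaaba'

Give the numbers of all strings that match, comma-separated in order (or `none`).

1 → match
2 → no match
3 → no match
4 → match
5 → no match
6 → no match

1, 4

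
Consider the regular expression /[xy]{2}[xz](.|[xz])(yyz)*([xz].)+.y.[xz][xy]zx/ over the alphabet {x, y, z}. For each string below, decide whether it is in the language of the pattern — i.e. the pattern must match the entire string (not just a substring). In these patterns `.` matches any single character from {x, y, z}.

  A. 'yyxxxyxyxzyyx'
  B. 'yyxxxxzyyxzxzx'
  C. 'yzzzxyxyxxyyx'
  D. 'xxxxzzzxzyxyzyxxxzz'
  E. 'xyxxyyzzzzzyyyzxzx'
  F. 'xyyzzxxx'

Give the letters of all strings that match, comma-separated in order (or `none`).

A → no match — must end with 'zx'
B → no match
C → no match — must end with 'zx'
D → no match — must end with 'zx'
E → match
F. 'xyyzzxxx' → no match — must end with 'zx'

E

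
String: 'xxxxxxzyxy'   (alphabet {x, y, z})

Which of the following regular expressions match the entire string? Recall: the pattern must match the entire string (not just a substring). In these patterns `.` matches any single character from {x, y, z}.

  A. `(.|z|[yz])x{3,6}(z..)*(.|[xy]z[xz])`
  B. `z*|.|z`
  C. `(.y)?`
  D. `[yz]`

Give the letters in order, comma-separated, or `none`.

A → match
B → no match
C → no match
D → no match

A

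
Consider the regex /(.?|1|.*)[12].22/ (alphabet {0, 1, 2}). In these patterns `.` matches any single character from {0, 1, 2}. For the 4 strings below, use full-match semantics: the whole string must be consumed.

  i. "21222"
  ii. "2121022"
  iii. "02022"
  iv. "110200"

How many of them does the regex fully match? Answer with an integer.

i → match
ii → match
iii → match
iv → no match — must end with "22"
Total matched: 3

3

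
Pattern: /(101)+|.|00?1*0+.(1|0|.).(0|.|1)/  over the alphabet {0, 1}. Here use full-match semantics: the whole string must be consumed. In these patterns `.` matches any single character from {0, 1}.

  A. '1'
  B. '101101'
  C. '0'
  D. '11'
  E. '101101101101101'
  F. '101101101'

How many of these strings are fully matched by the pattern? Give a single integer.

A → match
B → match
C → match
D → no match
E → match
F → match
Total matched: 5

5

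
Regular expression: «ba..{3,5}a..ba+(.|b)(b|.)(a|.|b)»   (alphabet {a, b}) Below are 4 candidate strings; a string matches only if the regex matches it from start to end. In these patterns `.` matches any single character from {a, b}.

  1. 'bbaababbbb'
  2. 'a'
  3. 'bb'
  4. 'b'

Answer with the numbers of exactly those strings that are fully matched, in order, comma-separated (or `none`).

none

1. 'bbaababbbb' → no match — must start with 'ba'
2. 'a' → no match — must start with 'ba'
3. 'bb' → no match — must start with 'ba'
4. 'b' → no match — must start with 'ba'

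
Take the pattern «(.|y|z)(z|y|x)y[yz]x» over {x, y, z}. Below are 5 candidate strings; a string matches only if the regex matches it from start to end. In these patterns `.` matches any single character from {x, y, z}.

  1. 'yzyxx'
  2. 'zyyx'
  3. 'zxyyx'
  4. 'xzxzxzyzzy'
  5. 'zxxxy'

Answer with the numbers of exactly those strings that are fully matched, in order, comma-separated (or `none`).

1 → no match
2 → no match
3 → match
4 → no match — must end with 'x'
5 → no match — must end with 'x'

3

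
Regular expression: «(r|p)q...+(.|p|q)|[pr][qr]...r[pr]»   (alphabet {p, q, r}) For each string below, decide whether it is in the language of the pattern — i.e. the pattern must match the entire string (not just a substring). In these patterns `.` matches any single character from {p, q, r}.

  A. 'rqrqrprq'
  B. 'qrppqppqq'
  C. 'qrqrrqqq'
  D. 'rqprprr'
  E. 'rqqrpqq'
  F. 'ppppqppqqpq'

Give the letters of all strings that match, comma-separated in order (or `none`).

A, D, E

A → match
B → no match
C → no match
D → match
E → match
F → no match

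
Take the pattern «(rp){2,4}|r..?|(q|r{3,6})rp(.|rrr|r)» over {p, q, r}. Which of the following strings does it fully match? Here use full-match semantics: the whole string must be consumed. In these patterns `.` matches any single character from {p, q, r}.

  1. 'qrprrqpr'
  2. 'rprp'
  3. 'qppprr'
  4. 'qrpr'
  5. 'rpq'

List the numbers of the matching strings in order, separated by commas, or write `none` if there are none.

1 → no match
2 → match
3 → no match
4 → match
5 → match

2, 4, 5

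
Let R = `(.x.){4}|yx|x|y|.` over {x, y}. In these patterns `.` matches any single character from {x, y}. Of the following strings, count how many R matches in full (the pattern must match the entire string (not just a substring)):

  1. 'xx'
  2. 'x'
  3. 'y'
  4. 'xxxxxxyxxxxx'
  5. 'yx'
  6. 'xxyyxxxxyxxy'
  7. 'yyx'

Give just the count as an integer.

1 → no match
2 → match
3 → match
4 → match
5 → match
6 → match
7 → no match
Total matched: 5

5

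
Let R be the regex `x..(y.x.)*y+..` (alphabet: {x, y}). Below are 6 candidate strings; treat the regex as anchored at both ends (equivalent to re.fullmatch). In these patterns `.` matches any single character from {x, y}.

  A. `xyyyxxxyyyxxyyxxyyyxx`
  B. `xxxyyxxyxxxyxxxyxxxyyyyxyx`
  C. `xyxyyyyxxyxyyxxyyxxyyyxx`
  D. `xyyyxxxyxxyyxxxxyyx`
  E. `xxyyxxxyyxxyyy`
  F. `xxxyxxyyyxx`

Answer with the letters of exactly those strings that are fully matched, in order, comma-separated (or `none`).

E, F

A → no match
B → no match
C → no match
D → no match
E → match
F → match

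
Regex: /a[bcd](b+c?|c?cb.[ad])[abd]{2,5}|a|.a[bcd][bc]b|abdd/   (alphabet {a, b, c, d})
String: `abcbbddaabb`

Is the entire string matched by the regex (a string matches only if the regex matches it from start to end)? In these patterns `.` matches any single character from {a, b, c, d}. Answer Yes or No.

Yes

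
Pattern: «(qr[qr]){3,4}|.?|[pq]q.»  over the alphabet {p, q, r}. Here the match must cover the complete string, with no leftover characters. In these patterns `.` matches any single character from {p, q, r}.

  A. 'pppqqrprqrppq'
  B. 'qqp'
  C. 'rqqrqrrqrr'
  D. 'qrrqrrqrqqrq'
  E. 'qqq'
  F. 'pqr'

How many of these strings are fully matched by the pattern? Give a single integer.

A → no match
B → match
C → no match
D → match
E → match
F → match
Total matched: 4

4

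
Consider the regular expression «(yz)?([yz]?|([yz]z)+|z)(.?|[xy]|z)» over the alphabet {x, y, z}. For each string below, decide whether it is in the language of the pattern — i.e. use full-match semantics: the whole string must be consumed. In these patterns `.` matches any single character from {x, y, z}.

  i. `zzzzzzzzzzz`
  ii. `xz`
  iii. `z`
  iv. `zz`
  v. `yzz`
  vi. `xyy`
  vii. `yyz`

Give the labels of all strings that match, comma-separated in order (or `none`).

i. `zzzzzzzzzzz` → match
ii. `xz` → no match
iii. `z` → match
iv. `zz` → match
v. `yzz` → match
vi. `xyy` → no match
vii. `yyz` → no match

i, iii, iv, v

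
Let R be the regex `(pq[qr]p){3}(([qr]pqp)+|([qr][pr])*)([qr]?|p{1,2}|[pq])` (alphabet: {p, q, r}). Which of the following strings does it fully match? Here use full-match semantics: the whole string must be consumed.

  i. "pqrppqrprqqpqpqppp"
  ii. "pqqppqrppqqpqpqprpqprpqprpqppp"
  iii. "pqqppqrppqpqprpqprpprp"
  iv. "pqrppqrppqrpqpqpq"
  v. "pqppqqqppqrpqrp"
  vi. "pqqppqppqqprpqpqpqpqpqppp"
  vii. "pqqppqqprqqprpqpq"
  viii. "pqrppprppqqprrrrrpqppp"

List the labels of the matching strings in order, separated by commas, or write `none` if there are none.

i → no match
ii → match
iii → no match
iv → match
v → no match
vi → no match
vii → no match
viii → no match

ii, iv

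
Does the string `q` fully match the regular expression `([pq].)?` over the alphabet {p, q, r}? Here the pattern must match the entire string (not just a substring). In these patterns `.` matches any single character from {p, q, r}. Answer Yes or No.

No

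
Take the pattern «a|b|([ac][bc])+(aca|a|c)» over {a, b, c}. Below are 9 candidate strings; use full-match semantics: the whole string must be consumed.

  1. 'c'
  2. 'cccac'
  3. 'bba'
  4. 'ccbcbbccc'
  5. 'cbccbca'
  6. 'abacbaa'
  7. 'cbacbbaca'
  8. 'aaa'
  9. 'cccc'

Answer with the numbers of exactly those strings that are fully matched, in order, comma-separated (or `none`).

1 → no match
2 → no match
3 → no match
4 → no match
5 → no match
6 → no match
7 → no match
8 → no match
9 → no match

none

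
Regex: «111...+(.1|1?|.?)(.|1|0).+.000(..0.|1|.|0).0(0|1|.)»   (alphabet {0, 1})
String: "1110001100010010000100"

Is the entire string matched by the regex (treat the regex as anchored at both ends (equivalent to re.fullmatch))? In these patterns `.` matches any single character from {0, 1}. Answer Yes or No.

Yes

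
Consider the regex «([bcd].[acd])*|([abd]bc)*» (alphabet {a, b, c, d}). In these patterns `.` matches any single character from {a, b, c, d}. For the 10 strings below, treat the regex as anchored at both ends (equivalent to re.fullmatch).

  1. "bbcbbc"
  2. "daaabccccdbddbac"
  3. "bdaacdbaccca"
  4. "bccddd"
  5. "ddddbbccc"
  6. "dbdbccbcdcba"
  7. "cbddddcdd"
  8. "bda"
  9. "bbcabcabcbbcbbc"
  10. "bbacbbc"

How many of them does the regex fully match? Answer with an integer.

1 → match
2 → no match
3 → no match
4 → match
5 → no match
6 → match
7 → match
8 → match
9 → match
10 → no match
Total matched: 6

6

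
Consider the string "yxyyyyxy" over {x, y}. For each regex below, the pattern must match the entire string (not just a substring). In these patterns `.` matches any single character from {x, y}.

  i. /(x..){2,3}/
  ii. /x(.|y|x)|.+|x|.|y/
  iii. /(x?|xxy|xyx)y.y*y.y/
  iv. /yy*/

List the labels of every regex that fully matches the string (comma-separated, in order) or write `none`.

i → no match — must start with "x"
ii → match
iii → match
iv → no match

ii, iii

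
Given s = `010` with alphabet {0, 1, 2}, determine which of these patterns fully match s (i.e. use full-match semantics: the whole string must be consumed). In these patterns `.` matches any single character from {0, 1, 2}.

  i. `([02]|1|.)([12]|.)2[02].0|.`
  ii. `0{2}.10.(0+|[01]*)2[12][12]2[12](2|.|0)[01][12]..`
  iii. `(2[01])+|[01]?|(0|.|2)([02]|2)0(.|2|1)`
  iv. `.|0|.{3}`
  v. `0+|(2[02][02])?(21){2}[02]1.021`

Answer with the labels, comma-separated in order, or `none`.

i → no match
ii → no match
iii → no match
iv → match
v → no match

iv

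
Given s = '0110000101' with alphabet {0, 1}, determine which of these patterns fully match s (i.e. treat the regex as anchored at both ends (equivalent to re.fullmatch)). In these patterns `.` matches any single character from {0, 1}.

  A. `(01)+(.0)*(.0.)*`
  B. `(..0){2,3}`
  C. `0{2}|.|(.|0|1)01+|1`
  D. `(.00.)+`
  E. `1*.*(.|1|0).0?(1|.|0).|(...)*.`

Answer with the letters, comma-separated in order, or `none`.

A → match
B → no match — must end with '0'
C → no match
D → no match
E → match

A, E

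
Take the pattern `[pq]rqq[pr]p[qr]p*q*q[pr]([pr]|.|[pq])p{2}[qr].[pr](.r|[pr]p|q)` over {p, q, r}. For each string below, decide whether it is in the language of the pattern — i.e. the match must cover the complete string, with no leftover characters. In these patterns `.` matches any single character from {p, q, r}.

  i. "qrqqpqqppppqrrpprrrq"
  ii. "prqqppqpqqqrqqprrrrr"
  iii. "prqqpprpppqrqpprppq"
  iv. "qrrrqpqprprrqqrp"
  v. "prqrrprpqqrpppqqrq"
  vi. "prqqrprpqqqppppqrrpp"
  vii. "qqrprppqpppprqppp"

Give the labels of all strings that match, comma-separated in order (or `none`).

iii, vi

i → no match
ii → no match
iii → match
iv → no match
v → no match
vi → match
vii → no match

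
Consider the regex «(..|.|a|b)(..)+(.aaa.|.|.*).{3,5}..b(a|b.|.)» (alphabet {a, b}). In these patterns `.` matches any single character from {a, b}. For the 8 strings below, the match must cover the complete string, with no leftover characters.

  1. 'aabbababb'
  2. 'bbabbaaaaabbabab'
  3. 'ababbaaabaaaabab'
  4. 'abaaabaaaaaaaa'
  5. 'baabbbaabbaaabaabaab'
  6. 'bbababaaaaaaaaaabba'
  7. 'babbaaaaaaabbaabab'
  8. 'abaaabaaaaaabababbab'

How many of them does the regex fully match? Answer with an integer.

1 → no match
2 → no match
3 → no match
4 → no match
5 → no match
6 → match
7 → no match
8 → no match
Total matched: 1

1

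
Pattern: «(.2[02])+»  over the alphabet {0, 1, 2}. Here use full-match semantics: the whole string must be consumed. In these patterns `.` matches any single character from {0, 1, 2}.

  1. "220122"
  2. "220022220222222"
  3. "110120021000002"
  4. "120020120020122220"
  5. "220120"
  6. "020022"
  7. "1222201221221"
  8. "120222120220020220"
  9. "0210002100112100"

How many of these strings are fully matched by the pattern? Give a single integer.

1 → match
2 → match
3 → no match
4 → match
5 → match
6 → match
7 → no match
8 → match
9 → no match
Total matched: 6

6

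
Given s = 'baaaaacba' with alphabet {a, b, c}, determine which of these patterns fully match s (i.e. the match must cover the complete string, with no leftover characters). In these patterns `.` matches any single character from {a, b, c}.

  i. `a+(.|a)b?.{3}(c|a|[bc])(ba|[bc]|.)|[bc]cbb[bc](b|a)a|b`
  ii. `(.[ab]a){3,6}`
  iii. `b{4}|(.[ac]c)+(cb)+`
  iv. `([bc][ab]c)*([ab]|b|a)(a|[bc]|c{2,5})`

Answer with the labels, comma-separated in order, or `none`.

ii

i → no match
ii → match
iii → no match
iv → no match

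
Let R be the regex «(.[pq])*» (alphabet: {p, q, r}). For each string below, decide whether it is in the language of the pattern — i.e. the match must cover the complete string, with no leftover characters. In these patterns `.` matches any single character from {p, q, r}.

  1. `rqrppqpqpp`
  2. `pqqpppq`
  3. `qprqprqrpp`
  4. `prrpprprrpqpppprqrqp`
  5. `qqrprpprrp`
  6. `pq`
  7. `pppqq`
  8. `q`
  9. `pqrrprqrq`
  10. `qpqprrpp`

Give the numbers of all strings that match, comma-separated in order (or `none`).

1 → match
2 → no match
3 → no match
4 → no match
5 → no match
6 → match
7 → no match
8 → no match
9 → no match
10 → no match

1, 6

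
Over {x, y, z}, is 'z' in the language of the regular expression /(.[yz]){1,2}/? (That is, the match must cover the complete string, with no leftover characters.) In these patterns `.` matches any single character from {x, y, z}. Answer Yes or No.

No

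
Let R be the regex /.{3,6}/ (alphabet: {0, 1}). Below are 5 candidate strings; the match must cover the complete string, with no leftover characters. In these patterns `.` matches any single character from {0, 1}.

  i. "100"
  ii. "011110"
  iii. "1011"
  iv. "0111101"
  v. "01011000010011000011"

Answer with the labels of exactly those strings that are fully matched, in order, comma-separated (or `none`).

i, ii, iii

i → match
ii → match
iii → match
iv → no match
v → no match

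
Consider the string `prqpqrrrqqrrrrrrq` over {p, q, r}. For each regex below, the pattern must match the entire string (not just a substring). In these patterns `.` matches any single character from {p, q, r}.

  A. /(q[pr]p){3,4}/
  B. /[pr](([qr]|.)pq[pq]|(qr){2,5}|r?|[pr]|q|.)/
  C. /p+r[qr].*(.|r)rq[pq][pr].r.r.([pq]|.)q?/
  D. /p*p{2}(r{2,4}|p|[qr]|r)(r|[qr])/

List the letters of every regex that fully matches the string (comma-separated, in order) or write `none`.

A → no match — must start with `q`
B → no match
C → match
D → no match

C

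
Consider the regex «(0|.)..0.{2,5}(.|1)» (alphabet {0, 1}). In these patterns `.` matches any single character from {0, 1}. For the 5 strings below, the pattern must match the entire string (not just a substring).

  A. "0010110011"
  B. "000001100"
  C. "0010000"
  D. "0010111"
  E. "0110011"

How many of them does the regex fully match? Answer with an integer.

A → match
B → match
C → match
D → match
E → match
Total matched: 5

5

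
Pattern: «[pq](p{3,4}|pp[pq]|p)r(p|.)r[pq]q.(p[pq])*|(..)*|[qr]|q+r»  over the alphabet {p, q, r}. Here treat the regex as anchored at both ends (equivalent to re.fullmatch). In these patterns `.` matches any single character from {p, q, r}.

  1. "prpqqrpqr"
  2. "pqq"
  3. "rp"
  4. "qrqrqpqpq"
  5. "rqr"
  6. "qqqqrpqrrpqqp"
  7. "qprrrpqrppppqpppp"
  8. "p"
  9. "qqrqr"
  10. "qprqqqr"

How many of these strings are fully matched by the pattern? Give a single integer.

1 → no match
2 → no match
3 → match
4 → no match
5 → no match
6 → no match
7 → no match
8 → no match
9 → no match
10 → no match
Total matched: 1

1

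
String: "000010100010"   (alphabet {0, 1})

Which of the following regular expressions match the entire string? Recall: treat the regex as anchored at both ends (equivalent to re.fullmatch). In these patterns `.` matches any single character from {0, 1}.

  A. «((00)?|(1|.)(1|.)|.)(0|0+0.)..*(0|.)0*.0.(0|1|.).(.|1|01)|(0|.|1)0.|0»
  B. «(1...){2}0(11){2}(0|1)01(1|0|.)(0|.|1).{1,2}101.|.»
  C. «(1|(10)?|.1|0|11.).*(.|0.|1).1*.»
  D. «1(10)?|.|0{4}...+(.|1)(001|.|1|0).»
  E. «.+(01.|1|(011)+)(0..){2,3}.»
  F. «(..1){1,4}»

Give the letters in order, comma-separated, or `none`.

A, C, D, E

A → match
B → no match
C → match
D → match
E → match
F → no match — must end with "1"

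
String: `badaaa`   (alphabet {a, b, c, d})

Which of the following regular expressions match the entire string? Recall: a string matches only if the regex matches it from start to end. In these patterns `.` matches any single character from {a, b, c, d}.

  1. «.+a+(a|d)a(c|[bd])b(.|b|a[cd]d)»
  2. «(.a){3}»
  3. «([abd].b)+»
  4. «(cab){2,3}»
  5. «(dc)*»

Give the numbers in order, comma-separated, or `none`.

2

1 → no match
2 → match
3 → no match — must end with `b`
4 → no match — must start with `cab`
5 → no match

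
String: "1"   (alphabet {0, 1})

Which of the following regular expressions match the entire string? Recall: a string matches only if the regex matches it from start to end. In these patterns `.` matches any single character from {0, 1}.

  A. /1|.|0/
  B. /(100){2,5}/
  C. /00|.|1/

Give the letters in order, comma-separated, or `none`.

A → match
B → no match — must start with "100"
C → match

A, C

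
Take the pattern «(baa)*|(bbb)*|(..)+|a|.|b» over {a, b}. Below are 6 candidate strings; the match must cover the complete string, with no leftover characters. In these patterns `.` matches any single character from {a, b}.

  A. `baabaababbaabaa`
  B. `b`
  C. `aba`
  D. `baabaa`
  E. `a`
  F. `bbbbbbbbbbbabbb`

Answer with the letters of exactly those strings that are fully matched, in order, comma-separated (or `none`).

A → no match
B → match
C → no match
D → match
E → match
F → no match

B, D, E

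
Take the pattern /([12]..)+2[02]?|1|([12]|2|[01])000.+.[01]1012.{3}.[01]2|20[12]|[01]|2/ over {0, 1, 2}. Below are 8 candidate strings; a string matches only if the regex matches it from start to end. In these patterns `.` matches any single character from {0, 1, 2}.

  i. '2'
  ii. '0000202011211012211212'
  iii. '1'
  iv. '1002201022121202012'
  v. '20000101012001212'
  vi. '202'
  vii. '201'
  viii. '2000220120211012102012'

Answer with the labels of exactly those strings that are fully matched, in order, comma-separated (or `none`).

i → match
ii → match
iii → match
iv → match
v → match
vi → match
vii → match
viii → match

i, ii, iii, iv, v, vi, vii, viii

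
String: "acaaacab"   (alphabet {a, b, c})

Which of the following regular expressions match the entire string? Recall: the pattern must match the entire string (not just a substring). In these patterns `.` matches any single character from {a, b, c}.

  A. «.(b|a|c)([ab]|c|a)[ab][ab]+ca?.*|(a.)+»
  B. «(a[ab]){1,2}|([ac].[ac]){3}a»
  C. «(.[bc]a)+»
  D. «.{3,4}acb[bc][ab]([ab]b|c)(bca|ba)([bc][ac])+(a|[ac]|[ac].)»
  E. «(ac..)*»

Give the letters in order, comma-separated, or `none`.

A → match
B → no match
C → no match — must end with "a"
D → no match
E → match

A, E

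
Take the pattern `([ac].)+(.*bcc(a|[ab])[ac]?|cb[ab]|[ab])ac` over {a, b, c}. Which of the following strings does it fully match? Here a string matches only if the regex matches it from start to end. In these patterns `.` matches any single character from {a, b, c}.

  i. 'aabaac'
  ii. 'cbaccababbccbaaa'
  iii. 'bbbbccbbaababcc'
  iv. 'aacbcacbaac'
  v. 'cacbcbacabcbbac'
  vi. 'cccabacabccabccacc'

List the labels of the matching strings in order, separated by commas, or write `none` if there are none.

iv, v

i → no match
ii → no match — must end with 'ac'
iii → no match — must end with 'ac'
iv → match
v → match
vi → no match — must end with 'ac'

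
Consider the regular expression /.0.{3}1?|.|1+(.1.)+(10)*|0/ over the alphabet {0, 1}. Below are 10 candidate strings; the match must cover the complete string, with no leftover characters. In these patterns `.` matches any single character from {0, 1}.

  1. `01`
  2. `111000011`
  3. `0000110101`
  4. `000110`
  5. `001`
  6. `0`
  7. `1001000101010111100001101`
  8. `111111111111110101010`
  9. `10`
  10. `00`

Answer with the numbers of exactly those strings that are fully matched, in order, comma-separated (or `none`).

1 → no match
2 → no match
3 → no match
4 → no match
5 → no match
6 → match
7 → no match
8 → match
9 → no match
10 → no match

6, 8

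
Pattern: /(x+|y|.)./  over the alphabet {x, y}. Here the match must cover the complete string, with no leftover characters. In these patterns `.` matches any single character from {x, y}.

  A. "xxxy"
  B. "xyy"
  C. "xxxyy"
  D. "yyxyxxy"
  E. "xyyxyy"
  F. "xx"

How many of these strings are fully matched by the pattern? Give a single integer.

A → match
B → no match
C → no match
D → no match
E → no match
F → match
Total matched: 2

2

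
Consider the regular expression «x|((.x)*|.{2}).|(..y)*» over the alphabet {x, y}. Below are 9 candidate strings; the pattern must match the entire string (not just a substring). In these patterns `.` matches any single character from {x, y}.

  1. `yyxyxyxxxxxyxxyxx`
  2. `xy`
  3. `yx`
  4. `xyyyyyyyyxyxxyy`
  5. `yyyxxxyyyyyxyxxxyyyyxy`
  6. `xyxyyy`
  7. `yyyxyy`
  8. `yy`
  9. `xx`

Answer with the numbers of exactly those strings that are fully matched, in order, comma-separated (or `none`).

7

1 → no match
2 → no match
3 → no match
4 → no match
5 → no match
6 → no match
7 → match
8 → no match
9 → no match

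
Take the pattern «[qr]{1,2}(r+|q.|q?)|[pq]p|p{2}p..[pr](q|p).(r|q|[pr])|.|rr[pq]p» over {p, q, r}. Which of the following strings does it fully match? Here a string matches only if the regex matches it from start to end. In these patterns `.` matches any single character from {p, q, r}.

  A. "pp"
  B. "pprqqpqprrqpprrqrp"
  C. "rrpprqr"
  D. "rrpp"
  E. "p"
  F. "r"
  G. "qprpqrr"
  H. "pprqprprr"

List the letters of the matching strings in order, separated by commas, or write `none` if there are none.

A, D, E, F

A → match
B → no match
C → no match
D → match
E → match
F → match
G → no match
H → no match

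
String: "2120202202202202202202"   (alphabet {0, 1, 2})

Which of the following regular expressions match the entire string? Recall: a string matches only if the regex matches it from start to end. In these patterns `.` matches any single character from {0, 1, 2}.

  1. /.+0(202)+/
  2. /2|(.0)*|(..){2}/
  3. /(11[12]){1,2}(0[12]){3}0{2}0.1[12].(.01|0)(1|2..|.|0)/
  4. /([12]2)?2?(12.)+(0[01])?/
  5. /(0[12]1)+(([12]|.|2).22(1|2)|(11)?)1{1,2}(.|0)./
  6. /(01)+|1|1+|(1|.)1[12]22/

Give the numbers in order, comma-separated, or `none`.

1 → match
2 → no match
3 → no match — must start with "11"
4 → no match
5 → no match — must start with "0"
6 → no match

1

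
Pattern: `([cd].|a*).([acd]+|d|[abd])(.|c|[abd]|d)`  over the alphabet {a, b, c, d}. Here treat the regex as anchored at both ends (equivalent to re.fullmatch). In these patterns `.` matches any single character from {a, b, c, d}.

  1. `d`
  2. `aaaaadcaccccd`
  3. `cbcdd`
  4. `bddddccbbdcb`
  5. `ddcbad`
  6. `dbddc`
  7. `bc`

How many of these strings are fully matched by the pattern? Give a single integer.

1 → no match
2 → match
3 → match
4 → no match
5 → no match
6 → match
7 → no match
Total matched: 3

3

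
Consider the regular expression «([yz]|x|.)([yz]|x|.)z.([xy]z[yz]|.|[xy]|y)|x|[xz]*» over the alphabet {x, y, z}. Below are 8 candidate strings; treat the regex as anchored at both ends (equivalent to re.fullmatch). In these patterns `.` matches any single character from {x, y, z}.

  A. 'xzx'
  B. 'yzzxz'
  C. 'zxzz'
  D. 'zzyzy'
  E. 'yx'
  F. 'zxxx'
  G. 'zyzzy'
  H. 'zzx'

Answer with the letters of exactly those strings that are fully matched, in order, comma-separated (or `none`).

A, B, C, F, G, H

A → match
B → match
C → match
D → no match
E → no match
F → match
G → match
H → match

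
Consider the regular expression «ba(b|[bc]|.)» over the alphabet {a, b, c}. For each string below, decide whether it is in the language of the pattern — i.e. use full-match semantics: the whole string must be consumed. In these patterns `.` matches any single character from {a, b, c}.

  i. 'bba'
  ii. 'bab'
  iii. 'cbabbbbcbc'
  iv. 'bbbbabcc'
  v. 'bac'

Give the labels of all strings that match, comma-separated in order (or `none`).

ii, v

i → no match — must start with 'ba'
ii → match
iii → no match — must start with 'ba'
iv → no match — must start with 'ba'
v → match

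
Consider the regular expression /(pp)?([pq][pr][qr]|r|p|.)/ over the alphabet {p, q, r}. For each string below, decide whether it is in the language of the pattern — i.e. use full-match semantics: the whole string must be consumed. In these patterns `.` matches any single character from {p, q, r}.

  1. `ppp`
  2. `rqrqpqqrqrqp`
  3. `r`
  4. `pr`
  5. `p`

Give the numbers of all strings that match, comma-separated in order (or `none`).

1 → match
2 → no match
3 → match
4 → no match
5 → match

1, 3, 5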